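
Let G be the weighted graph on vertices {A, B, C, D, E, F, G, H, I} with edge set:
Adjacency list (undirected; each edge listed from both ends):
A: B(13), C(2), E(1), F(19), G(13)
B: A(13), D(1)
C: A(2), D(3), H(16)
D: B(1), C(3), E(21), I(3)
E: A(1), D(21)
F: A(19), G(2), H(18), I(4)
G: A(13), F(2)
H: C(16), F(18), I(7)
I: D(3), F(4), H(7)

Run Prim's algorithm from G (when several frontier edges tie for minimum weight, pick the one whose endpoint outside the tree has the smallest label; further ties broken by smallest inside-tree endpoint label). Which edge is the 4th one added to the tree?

B-D

Prim's algorithm from G:
Step 1: cheapest edge leaving the tree is F G (2); add F.
Step 2: cheapest edge leaving the tree is F I (4); add I.
Step 3: cheapest edge leaving the tree is D I (3); add D.
Step 4: cheapest edge leaving the tree is B D (1); add B.
Step 5: cheapest edge leaving the tree is C D (3); add C.
Step 6: cheapest edge leaving the tree is A C (2); add A.
Step 7: cheapest edge leaving the tree is A E (1); add E.
Step 8: cheapest edge leaving the tree is H I (7); add H.
The 4th edge added is B D.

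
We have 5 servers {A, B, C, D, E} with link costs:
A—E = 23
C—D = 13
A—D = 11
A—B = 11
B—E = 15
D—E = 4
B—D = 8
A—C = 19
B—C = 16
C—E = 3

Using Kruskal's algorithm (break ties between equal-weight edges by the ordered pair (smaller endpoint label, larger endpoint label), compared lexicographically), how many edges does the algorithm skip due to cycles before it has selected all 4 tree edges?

0

Sort edges by weight, then run Kruskal:
C—E (3): add — endpoints in different components.
D—E (4): add — endpoints in different components.
B—D (8): add — endpoints in different components.
A—B (11): add — endpoints in different components.
Edges rejected before the tree was complete: 0.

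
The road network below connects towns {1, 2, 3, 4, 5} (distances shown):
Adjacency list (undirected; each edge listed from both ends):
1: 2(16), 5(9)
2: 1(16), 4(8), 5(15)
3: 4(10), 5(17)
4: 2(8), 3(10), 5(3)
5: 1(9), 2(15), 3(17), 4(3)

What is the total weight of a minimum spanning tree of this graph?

Prim's algorithm from 1:
Step 1: cheapest edge leaving the tree is 1 5 (9); add 5.
Step 2: cheapest edge leaving the tree is 4 5 (3); add 4.
Step 3: cheapest edge leaving the tree is 2 4 (8); add 2.
Step 4: cheapest edge leaving the tree is 3 4 (10); add 3.
MST edges: 1 5, 4 5, 2 4, 3 4; total weight 9+3+8+10 = 30.

30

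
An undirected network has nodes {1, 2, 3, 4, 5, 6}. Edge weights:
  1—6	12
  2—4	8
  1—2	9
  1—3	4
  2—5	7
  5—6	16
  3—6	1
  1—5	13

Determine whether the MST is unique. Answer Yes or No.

Kruskal: consider edges lightest-first.
3—6 (1): add — endpoints in different components.
1—3 (4): add — endpoints in different components.
2—5 (7): add — endpoints in different components.
2—4 (8): add — endpoints in different components.
1—2 (9): add — endpoints in different components.
Every non-tree edge has weight strictly greater than the heaviest edge on the tree path between its endpoints, so the MST is unique.

Yes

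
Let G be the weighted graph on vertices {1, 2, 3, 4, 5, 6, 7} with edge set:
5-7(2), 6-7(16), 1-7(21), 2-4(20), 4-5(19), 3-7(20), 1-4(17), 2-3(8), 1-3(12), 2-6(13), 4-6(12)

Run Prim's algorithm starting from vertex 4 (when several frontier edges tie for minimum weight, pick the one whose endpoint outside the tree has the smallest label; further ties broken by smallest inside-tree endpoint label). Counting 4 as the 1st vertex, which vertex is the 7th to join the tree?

5

Prim, starting at 4.
Step 1: cheapest edge leaving the tree is 4-6 (12); add 6.
Step 2: cheapest edge leaving the tree is 2-6 (13); add 2.
Step 3: cheapest edge leaving the tree is 2-3 (8); add 3.
Step 4: cheapest edge leaving the tree is 1-3 (12); add 1.
Step 5: cheapest edge leaving the tree is 6-7 (16); add 7.
Step 6: cheapest edge leaving the tree is 5-7 (2); add 5.
Vertex order: 4, 6, 2, 3, 1, 7, 5. The 7th vertex is 5.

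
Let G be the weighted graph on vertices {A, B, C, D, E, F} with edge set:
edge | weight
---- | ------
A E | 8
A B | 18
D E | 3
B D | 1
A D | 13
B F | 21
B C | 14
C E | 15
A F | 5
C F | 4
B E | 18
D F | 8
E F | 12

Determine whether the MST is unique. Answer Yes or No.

No

Sort edges by weight, then run Kruskal:
B D (1): add. Components now {A} {B,D} {C} {E} {F}
D E (3): add. Components now {A} {B,D,E} {C} {F}
C F (4): add. Components now {A} {B,D,E} {C,F}
A F (5): add. Components now {A,C,F} {B,D,E}
A E (8): add. Components now {A,B,C,D,E,F}
Non-tree edge D F has weight 8, equal to the heaviest edge on its tree cycle — swapping gives another MST of the same weight. Not unique.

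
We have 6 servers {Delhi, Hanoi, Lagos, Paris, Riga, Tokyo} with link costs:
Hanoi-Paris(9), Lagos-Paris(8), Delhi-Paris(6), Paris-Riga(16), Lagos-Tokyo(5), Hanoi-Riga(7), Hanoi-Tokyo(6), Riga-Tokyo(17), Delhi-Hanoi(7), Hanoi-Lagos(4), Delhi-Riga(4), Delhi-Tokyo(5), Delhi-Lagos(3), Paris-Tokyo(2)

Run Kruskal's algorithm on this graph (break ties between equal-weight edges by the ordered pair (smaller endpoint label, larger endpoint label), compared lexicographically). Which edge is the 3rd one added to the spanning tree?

Delhi-Riga

Kruskal's algorithm — process edges by increasing weight (ties by edge label):
Paris-Tokyo (2): add — endpoints in different components.
Delhi-Lagos (3): add — endpoints in different components.
Delhi-Riga (4): add — endpoints in different components.
Hanoi-Lagos (4): add — endpoints in different components.
Delhi-Tokyo (5): add — endpoints in different components.
The 3rd edge added is Delhi-Riga.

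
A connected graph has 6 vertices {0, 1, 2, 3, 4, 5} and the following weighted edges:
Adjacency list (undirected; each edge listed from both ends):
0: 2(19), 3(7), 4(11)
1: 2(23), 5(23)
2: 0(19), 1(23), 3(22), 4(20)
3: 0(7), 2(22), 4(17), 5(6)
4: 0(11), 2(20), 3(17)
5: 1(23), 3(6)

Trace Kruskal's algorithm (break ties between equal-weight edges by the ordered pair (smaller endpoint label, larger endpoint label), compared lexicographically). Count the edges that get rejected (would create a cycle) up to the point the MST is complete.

Kruskal: consider edges lightest-first.
3—5 (6): add. Components now {0} {1} {2} {3,5} {4}
0—3 (7): add. Components now {0,3,5} {1} {2} {4}
0—4 (11): add. Components now {0,3,4,5} {1} {2}
3—4 (17): skip — 3 and 4 already connected.
0—2 (19): add. Components now {0,2,3,4,5} {1}
2—4 (20): skip — 2 and 4 already connected.
2—3 (22): skip — 2 and 3 already connected.
1—2 (23): add. Components now {0,1,2,3,4,5}
Edges rejected before the tree was complete: 3.

3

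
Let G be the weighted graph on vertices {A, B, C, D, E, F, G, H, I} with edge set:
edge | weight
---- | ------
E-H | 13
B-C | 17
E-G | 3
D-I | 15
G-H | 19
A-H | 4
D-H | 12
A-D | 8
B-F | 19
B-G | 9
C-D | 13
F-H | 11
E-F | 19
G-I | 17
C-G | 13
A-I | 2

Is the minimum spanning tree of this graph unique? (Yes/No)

No

Sort edges by weight, then run Kruskal:
A-I (2): add — endpoints in different components.
E-G (3): add — endpoints in different components.
A-H (4): add — endpoints in different components.
A-D (8): add — endpoints in different components.
B-G (9): add — endpoints in different components.
F-H (11): add — endpoints in different components.
D-H (12): skip — D and H already connected.
C-D (13): add — endpoints in different components.
C-G (13): add — endpoints in different components.
Non-tree edge E-H has weight 13, equal to the heaviest edge on its tree cycle — swapping gives another MST of the same weight. Not unique.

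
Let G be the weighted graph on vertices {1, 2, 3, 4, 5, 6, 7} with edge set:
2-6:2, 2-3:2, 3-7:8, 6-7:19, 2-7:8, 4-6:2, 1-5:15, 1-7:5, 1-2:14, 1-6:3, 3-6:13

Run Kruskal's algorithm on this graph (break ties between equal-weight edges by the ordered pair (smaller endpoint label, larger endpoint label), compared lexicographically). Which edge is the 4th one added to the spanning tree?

1-6

Kruskal's algorithm — process edges by increasing weight (ties by edge label):
2-3 (2): add — endpoints in different components.
2-6 (2): add — endpoints in different components.
4-6 (2): add — endpoints in different components.
1-6 (3): add — endpoints in different components.
1-7 (5): add — endpoints in different components.
2-7 (8): skip — 2 and 7 already connected.
3-7 (8): skip — 3 and 7 already connected.
3-6 (13): skip — 3 and 6 already connected.
1-2 (14): skip — 1 and 2 already connected.
1-5 (15): add — endpoints in different components.
The 4th edge added is 1-6.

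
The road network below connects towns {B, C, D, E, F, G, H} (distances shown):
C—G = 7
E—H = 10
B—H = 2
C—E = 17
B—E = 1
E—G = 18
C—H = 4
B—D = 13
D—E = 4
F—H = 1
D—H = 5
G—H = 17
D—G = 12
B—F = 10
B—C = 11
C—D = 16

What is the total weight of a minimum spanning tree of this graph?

19

Prim, starting at G.
Step 1: cheapest edge leaving the tree is C—G (7); add C.
Step 2: cheapest edge leaving the tree is C—H (4); add H.
Step 3: cheapest edge leaving the tree is F—H (1); add F.
Step 4: cheapest edge leaving the tree is B—H (2); add B.
Step 5: cheapest edge leaving the tree is B—E (1); add E.
Step 6: cheapest edge leaving the tree is D—E (4); add D.
MST edges: C—G, C—H, F—H, B—H, B—E, D—E; total weight 7+4+1+2+1+4 = 19.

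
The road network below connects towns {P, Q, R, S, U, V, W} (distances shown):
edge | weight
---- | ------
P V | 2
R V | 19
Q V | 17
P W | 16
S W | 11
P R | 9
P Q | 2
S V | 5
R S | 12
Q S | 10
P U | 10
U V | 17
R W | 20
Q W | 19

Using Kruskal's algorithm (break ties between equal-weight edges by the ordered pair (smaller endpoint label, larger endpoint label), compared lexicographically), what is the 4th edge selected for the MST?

P-R

Kruskal: consider edges lightest-first.
P Q (2): add — endpoints in different components.
P V (2): add — endpoints in different components.
S V (5): add — endpoints in different components.
P R (9): add — endpoints in different components.
P U (10): add — endpoints in different components.
Q S (10): skip — Q and S already connected.
S W (11): add — endpoints in different components.
The 4th edge added is P R.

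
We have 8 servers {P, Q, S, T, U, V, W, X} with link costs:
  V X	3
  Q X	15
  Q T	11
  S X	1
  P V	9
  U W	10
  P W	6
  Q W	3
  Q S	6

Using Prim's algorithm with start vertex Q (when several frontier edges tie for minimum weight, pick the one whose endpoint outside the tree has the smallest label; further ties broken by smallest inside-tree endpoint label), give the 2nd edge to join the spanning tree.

Grow the tree from Q using Prim:
Step 1: cheapest edge leaving the tree is Q W (3); add W.
Step 2: cheapest edge leaving the tree is P W (6); add P.
Step 3: cheapest edge leaving the tree is Q S (6); add S.
Step 4: cheapest edge leaving the tree is S X (1); add X.
Step 5: cheapest edge leaving the tree is V X (3); add V.
Step 6: cheapest edge leaving the tree is U W (10); add U.
Step 7: cheapest edge leaving the tree is Q T (11); add T.
The 2nd edge added is P W.

P-W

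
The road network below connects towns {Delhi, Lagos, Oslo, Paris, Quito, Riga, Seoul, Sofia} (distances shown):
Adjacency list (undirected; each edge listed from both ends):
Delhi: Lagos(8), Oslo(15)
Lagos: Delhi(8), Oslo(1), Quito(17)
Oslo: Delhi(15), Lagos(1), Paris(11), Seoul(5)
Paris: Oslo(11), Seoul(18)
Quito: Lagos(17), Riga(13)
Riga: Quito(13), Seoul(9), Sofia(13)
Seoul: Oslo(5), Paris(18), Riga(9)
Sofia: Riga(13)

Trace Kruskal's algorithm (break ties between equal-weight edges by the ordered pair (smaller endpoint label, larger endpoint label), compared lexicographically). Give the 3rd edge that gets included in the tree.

Delhi-Lagos

Sort edges by weight, then run Kruskal:
Lagos Oslo (1): add — endpoints in different components.
Oslo Seoul (5): add — endpoints in different components.
Delhi Lagos (8): add — endpoints in different components.
Riga Seoul (9): add — endpoints in different components.
Oslo Paris (11): add — endpoints in different components.
Quito Riga (13): add — endpoints in different components.
Riga Sofia (13): add — endpoints in different components.
The 3rd edge added is Delhi Lagos.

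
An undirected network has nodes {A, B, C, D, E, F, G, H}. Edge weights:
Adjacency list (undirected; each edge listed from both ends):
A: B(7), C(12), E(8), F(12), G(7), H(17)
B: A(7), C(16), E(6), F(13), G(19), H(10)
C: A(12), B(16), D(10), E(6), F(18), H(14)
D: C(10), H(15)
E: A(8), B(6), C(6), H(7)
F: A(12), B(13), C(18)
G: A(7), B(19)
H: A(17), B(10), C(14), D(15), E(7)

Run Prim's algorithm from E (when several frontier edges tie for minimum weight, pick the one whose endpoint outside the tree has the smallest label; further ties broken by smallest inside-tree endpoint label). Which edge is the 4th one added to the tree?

A-G

Prim's algorithm from E:
Step 1: cheapest edge leaving the tree is B–E (6); add B.
Step 2: cheapest edge leaving the tree is C–E (6); add C.
Step 3: cheapest edge leaving the tree is A–B (7); add A.
Step 4: cheapest edge leaving the tree is A–G (7); add G.
Step 5: cheapest edge leaving the tree is E–H (7); add H.
Step 6: cheapest edge leaving the tree is C–D (10); add D.
Step 7: cheapest edge leaving the tree is A–F (12); add F.
The 4th edge added is A–G.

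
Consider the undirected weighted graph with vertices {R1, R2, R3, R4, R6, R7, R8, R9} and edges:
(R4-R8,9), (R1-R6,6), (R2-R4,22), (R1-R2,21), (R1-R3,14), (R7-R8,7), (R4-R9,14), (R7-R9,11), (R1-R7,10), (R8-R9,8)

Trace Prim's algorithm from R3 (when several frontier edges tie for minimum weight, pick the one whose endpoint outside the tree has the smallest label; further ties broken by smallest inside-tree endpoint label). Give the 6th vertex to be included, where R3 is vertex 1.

Grow the tree from R3 using Prim:
Step 1: cheapest edge leaving the tree is R1-R3 (14); add R1.
Step 2: cheapest edge leaving the tree is R1-R6 (6); add R6.
Step 3: cheapest edge leaving the tree is R1-R7 (10); add R7.
Step 4: cheapest edge leaving the tree is R7-R8 (7); add R8.
Step 5: cheapest edge leaving the tree is R8-R9 (8); add R9.
Step 6: cheapest edge leaving the tree is R4-R8 (9); add R4.
Step 7: cheapest edge leaving the tree is R1-R2 (21); add R2.
Vertex order: R3, R1, R6, R7, R8, R9, R4, R2. The 6th vertex is R9.

R9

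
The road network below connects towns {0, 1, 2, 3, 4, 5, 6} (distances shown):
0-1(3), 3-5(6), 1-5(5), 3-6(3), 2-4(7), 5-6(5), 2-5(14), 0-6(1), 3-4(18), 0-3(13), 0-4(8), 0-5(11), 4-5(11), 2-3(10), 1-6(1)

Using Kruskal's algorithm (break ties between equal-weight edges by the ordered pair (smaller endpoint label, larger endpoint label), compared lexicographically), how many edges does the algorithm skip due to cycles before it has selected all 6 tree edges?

3

Sort edges by weight, then run Kruskal:
0-6 (1): add. Components now {0,6} {1} {2} {3} {4} {5}
1-6 (1): add. Components now {0,1,6} {2} {3} {4} {5}
0-1 (3): skip — 0 and 1 already connected.
3-6 (3): add. Components now {0,1,3,6} {2} {4} {5}
1-5 (5): add. Components now {0,1,3,5,6} {2} {4}
5-6 (5): skip — 5 and 6 already connected.
3-5 (6): skip — 3 and 5 already connected.
2-4 (7): add. Components now {0,1,3,5,6} {2,4}
0-4 (8): add. Components now {0,1,2,3,4,5,6}
Edges rejected before the tree was complete: 3.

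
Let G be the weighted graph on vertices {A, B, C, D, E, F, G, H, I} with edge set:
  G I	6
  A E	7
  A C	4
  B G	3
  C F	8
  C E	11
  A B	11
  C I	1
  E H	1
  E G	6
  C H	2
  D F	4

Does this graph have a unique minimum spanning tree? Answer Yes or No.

No

Sort edges by weight, then run Kruskal:
C I (1): add — endpoints in different components.
E H (1): add — endpoints in different components.
C H (2): add — endpoints in different components.
B G (3): add — endpoints in different components.
A C (4): add — endpoints in different components.
D F (4): add — endpoints in different components.
E G (6): add — endpoints in different components.
G I (6): skip — G and I already connected.
A E (7): skip — A and E already connected.
C F (8): add — endpoints in different components.
Non-tree edge G I has weight 6, equal to the heaviest edge on its tree cycle — swapping gives another MST of the same weight. Not unique.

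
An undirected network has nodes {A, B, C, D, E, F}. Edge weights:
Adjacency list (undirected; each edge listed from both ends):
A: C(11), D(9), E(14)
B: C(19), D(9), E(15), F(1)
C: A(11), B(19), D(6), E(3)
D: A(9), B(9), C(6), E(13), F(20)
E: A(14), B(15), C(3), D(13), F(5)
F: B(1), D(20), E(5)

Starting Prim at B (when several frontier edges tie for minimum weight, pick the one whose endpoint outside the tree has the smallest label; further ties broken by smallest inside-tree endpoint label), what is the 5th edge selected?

Prim, starting at B.
Step 1: frontier [B F 1, B D 9, B E 15, B C 19] → take B F (1); add F.
Step 2: frontier [B D 9, B E 15, B C 19, E F 5, D F 20] → take E F (5); add E.
Step 3: frontier [B D 9, B C 19, C E 3, D E 13, A E 14, D F 20] → take C E (3); add C.
Step 4: frontier [B D 9, C D 6, A C 11, D E 13, A E 14, D F 20] → take C D (6); add D.
Step 5: frontier [A C 11, A D 9, A E 14] → take A D (9); add A.
The 5th edge added is A D.

A-D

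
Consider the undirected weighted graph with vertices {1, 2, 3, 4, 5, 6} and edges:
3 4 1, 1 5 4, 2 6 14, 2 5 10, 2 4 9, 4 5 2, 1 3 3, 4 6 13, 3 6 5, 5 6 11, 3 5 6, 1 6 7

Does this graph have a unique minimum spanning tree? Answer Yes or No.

Yes

Kruskal's algorithm — process edges by increasing weight (ties by edge label):
3 4 (1): add — endpoints in different components.
4 5 (2): add — endpoints in different components.
1 3 (3): add — endpoints in different components.
1 5 (4): skip — 1 and 5 already connected.
3 6 (5): add — endpoints in different components.
3 5 (6): skip — 3 and 5 already connected.
1 6 (7): skip — 1 and 6 already connected.
2 4 (9): add — endpoints in different components.
Every non-tree edge has weight strictly greater than the heaviest edge on the tree path between its endpoints, so the MST is unique.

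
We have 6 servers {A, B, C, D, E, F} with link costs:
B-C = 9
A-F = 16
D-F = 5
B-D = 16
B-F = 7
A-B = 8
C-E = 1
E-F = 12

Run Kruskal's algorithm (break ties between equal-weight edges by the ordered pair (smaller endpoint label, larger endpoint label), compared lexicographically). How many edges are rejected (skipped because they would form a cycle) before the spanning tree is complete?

0

Kruskal's algorithm — process edges by increasing weight (ties by edge label):
C-E (1): add — endpoints in different components.
D-F (5): add — endpoints in different components.
B-F (7): add — endpoints in different components.
A-B (8): add — endpoints in different components.
B-C (9): add — endpoints in different components.
Edges rejected before the tree was complete: 0.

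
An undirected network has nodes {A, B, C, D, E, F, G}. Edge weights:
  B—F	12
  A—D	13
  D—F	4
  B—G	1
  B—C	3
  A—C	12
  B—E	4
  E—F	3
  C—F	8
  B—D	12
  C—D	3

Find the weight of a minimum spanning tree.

Prim, starting at G.
Step 1: cheapest edge leaving the tree is B—G (1); add B.
Step 2: cheapest edge leaving the tree is B—C (3); add C.
Step 3: cheapest edge leaving the tree is C—D (3); add D.
Step 4: cheapest edge leaving the tree is B—E (4); add E.
Step 5: cheapest edge leaving the tree is E—F (3); add F.
Step 6: cheapest edge leaving the tree is A—C (12); add A.
MST edges: B—G, B—C, C—D, B—E, E—F, A—C; total weight 1+3+3+4+3+12 = 26.

26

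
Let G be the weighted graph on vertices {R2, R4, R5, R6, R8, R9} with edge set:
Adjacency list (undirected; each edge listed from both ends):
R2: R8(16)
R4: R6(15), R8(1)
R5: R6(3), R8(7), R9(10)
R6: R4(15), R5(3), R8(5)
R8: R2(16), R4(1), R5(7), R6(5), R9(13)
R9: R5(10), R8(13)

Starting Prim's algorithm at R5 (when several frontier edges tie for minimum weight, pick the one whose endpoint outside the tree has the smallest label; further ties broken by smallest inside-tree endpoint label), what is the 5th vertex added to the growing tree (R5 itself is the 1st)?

Prim, starting at R5.
Step 1: frontier [R5—R6 3, R5—R8 7, R5—R9 10] → take R5—R6 (3); add R6.
Step 2: frontier [R5—R8 7, R5—R9 10, R6—R8 5, R4—R6 15] → take R6—R8 (5); add R8.
Step 3: frontier [R5—R9 10, R4—R6 15, R4—R8 1, R8—R9 13, R2—R8 16] → take R4—R8 (1); add R4.
Step 4: frontier [R5—R9 10, R8—R9 13, R2—R8 16] → take R5—R9 (10); add R9.
Step 5: frontier [R2—R8 16] → take R2—R8 (16); add R2.
Vertex order: R5, R6, R8, R4, R9, R2. The 5th vertex is R9.

R9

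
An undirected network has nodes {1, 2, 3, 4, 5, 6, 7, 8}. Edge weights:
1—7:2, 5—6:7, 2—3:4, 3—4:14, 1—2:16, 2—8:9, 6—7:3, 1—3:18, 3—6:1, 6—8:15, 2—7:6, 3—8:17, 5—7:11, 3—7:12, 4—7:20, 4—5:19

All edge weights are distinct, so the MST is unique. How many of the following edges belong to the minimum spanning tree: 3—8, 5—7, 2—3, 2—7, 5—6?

Kruskal's algorithm — process edges by increasing weight (ties by edge label):
3—6 (1): add — endpoints in different components.
1—7 (2): add — endpoints in different components.
6—7 (3): add — endpoints in different components.
2—3 (4): add — endpoints in different components.
2—7 (6): skip — 2 and 7 already connected.
5—6 (7): add — endpoints in different components.
2—8 (9): add — endpoints in different components.
5—7 (11): skip — 5 and 7 already connected.
3—7 (12): skip — 3 and 7 already connected.
3—4 (14): add — endpoints in different components.
MST edge set: {3—6, 1—7, 6—7, 2—3, 5—6, 2—8, 3—4}.
Of the listed edges, {2—3, 5—6} are in the MST → 2.

2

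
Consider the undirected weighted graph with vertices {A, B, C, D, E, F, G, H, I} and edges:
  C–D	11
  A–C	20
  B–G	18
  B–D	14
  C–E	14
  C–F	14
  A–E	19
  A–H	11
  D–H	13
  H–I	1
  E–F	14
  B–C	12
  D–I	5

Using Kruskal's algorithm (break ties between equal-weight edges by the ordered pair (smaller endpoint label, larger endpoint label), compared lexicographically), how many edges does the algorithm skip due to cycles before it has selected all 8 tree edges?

Kruskal: consider edges lightest-first.
H–I (1): add — endpoints in different components.
D–I (5): add — endpoints in different components.
A–H (11): add — endpoints in different components.
C–D (11): add — endpoints in different components.
B–C (12): add — endpoints in different components.
D–H (13): skip — D and H already connected.
B–D (14): skip — B and D already connected.
C–E (14): add — endpoints in different components.
C–F (14): add — endpoints in different components.
E–F (14): skip — E and F already connected.
B–G (18): add — endpoints in different components.
Edges rejected before the tree was complete: 3.

3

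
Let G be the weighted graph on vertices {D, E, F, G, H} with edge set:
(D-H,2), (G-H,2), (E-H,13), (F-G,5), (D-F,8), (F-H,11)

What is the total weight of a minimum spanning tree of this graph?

22

Prim, starting at H.
Step 1: frontier [D-H 2, G-H 2, F-H 11, E-H 13] → take D-H (2); add D.
Step 2: frontier [D-F 8, G-H 2, F-H 11, E-H 13] → take G-H (2); add G.
Step 3: frontier [D-F 8, F-G 5, F-H 11, E-H 13] → take F-G (5); add F.
Step 4: frontier [E-H 13] → take E-H (13); add E.
MST edges: D-H, G-H, F-G, E-H; total weight 2+2+5+13 = 22.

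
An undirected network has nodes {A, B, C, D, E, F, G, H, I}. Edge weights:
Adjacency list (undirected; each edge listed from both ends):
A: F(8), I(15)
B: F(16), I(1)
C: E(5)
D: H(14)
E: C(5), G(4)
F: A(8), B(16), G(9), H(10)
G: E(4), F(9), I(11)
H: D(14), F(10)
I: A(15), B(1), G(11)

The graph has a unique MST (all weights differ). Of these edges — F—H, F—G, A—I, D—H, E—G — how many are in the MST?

Kruskal: consider edges lightest-first.
B—I (1): add — endpoints in different components.
E—G (4): add — endpoints in different components.
C—E (5): add — endpoints in different components.
A—F (8): add — endpoints in different components.
F—G (9): add — endpoints in different components.
F—H (10): add — endpoints in different components.
G—I (11): add — endpoints in different components.
D—H (14): add — endpoints in different components.
MST edge set: {B—I, E—G, C—E, A—F, F—G, F—H, G—I, D—H}.
Of the listed edges, {F—H, F—G, D—H, E—G} are in the MST → 4.

4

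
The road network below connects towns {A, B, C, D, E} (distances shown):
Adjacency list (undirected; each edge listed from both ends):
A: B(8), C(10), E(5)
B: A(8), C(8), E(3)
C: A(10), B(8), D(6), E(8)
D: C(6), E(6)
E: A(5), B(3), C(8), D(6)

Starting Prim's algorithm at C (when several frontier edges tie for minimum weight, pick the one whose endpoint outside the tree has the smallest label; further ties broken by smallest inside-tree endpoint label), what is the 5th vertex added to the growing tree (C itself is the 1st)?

A

Prim's algorithm from C:
Step 1: cheapest edge leaving the tree is C D (6); add D.
Step 2: cheapest edge leaving the tree is D E (6); add E.
Step 3: cheapest edge leaving the tree is B E (3); add B.
Step 4: cheapest edge leaving the tree is A E (5); add A.
Vertex order: C, D, E, B, A. The 5th vertex is A.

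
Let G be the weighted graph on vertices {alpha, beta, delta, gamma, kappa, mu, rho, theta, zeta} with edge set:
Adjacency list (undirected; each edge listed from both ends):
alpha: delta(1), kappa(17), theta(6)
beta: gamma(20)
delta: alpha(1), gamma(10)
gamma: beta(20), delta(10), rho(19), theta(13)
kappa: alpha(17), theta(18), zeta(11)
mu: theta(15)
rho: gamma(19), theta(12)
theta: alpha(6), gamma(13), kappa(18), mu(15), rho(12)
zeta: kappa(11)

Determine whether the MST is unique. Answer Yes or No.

Kruskal: consider edges lightest-first.
alpha-delta (1): add — endpoints in different components.
alpha-theta (6): add — endpoints in different components.
delta-gamma (10): add — endpoints in different components.
kappa-zeta (11): add — endpoints in different components.
rho-theta (12): add — endpoints in different components.
gamma-theta (13): skip — theta and gamma already connected.
mu-theta (15): add — endpoints in different components.
alpha-kappa (17): add — endpoints in different components.
kappa-theta (18): skip — kappa and theta already connected.
gamma-rho (19): skip — rho and gamma already connected.
beta-gamma (20): add — endpoints in different components.
Every non-tree edge has weight strictly greater than the heaviest edge on the tree path between its endpoints, so the MST is unique.

Yes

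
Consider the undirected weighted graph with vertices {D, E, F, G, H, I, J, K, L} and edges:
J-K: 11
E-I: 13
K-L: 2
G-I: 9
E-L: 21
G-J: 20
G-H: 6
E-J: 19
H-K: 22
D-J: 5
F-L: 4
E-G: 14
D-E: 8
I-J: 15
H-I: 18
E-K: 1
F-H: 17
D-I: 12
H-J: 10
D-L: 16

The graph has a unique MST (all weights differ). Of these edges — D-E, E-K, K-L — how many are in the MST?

3

Kruskal's algorithm — process edges by increasing weight (ties by edge label):
E-K (1): add — endpoints in different components.
K-L (2): add — endpoints in different components.
F-L (4): add — endpoints in different components.
D-J (5): add — endpoints in different components.
G-H (6): add — endpoints in different components.
D-E (8): add — endpoints in different components.
G-I (9): add — endpoints in different components.
H-J (10): add — endpoints in different components.
MST edge set: {E-K, K-L, F-L, D-J, G-H, D-E, G-I, H-J}.
Of the listed edges, {D-E, E-K, K-L} are in the MST → 3.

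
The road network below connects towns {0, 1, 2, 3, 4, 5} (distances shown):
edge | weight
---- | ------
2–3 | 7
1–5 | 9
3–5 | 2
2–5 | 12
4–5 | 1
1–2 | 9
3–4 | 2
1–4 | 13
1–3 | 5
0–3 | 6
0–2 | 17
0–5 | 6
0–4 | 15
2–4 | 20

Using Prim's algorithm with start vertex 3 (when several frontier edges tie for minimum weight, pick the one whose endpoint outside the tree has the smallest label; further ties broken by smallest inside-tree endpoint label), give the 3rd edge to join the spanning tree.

Grow the tree from 3 using Prim:
Step 1: cheapest edge leaving the tree is 3–4 (2); add 4.
Step 2: cheapest edge leaving the tree is 4–5 (1); add 5.
Step 3: cheapest edge leaving the tree is 1–3 (5); add 1.
Step 4: cheapest edge leaving the tree is 0–3 (6); add 0.
Step 5: cheapest edge leaving the tree is 2–3 (7); add 2.
The 3rd edge added is 1–3.

1-3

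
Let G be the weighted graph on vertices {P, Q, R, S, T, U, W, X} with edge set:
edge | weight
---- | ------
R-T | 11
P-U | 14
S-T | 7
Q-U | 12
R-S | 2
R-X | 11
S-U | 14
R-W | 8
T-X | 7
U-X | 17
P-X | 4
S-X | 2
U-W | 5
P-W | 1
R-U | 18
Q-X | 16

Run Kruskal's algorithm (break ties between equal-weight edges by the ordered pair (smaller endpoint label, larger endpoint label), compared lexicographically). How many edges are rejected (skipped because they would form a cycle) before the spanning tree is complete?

4

Sort edges by weight, then run Kruskal:
P-W (1): add — endpoints in different components.
R-S (2): add — endpoints in different components.
S-X (2): add — endpoints in different components.
P-X (4): add — endpoints in different components.
U-W (5): add — endpoints in different components.
S-T (7): add — endpoints in different components.
T-X (7): skip — X and T already connected.
R-W (8): skip — R and W already connected.
R-T (11): skip — R and T already connected.
R-X (11): skip — X and R already connected.
Q-U (12): add — endpoints in different components.
Edges rejected before the tree was complete: 4.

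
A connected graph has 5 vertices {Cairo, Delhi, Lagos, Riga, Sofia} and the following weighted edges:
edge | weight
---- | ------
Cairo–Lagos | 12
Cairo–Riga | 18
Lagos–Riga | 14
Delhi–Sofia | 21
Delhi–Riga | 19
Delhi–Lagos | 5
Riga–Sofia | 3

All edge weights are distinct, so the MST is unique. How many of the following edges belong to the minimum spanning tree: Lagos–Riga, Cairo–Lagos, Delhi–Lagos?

Kruskal: consider edges lightest-first.
Riga–Sofia (3): add — endpoints in different components.
Delhi–Lagos (5): add — endpoints in different components.
Cairo–Lagos (12): add — endpoints in different components.
Lagos–Riga (14): add — endpoints in different components.
MST edge set: {Riga–Sofia, Delhi–Lagos, Cairo–Lagos, Lagos–Riga}.
Of the listed edges, {Lagos–Riga, Cairo–Lagos, Delhi–Lagos} are in the MST → 3.

3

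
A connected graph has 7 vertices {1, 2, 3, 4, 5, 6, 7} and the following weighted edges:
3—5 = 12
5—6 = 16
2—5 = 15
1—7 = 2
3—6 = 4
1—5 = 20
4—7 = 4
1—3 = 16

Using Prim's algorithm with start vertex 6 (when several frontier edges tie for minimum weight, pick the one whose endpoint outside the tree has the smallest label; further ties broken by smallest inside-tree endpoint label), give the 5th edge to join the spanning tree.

Prim's algorithm from 6:
Step 1: cheapest edge leaving the tree is 3—6 (4); add 3.
Step 2: cheapest edge leaving the tree is 3—5 (12); add 5.
Step 3: cheapest edge leaving the tree is 2—5 (15); add 2.
Step 4: cheapest edge leaving the tree is 1—3 (16); add 1.
Step 5: cheapest edge leaving the tree is 1—7 (2); add 7.
Step 6: cheapest edge leaving the tree is 4—7 (4); add 4.
The 5th edge added is 1—7.

1-7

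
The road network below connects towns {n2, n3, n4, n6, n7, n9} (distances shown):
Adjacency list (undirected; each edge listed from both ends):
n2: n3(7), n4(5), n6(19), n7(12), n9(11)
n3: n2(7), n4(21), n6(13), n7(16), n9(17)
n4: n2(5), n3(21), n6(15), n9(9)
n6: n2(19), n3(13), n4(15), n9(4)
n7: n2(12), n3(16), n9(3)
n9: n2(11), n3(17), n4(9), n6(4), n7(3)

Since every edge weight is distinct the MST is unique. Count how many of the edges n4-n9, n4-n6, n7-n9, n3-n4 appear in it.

2

Sort edges by weight, then run Kruskal:
n7-n9 (3): add — endpoints in different components.
n6-n9 (4): add — endpoints in different components.
n2-n4 (5): add — endpoints in different components.
n2-n3 (7): add — endpoints in different components.
n4-n9 (9): add — endpoints in different components.
MST edge set: {n7-n9, n6-n9, n2-n4, n2-n3, n4-n9}.
Of the listed edges, {n4-n9, n7-n9} are in the MST → 2.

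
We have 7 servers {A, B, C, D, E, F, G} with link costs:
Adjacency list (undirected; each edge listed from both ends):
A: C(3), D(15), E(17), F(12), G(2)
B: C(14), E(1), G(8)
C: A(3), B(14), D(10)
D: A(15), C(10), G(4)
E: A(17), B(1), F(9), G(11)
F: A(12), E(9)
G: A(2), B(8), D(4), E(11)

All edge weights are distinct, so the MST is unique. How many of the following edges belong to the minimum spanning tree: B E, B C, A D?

Kruskal's algorithm — process edges by increasing weight (ties by edge label):
B E (1): add — endpoints in different components.
A G (2): add — endpoints in different components.
A C (3): add — endpoints in different components.
D G (4): add — endpoints in different components.
B G (8): add — endpoints in different components.
E F (9): add — endpoints in different components.
MST edge set: {B E, A G, A C, D G, B G, E F}.
Of the listed edges, {B E} are in the MST → 1.

1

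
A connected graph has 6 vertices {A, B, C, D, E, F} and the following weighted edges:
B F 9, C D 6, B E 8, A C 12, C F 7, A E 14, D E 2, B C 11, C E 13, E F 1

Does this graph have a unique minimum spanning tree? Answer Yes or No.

Yes

Kruskal's algorithm — process edges by increasing weight (ties by edge label):
E F (1): add. Components now {A} {B} {C} {D} {E,F}
D E (2): add. Components now {A} {B} {C} {D,E,F}
C D (6): add. Components now {A} {B} {C,D,E,F}
C F (7): skip — C and F already connected.
B E (8): add. Components now {A} {B,C,D,E,F}
B F (9): skip — B and F already connected.
B C (11): skip — B and C already connected.
A C (12): add. Components now {A,B,C,D,E,F}
Every non-tree edge has weight strictly greater than the heaviest edge on the tree path between its endpoints, so the MST is unique.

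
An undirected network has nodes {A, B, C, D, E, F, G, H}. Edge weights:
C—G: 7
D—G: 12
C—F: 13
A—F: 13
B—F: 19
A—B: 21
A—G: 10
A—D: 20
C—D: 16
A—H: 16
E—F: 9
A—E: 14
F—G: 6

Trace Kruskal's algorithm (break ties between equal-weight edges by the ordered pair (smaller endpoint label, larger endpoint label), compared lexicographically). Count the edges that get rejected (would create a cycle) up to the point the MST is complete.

4

Kruskal: consider edges lightest-first.
F—G (6): add — endpoints in different components.
C—G (7): add — endpoints in different components.
E—F (9): add — endpoints in different components.
A—G (10): add — endpoints in different components.
D—G (12): add — endpoints in different components.
A—F (13): skip — A and F already connected.
C—F (13): skip — C and F already connected.
A—E (14): skip — A and E already connected.
A—H (16): add — endpoints in different components.
C—D (16): skip — C and D already connected.
B—F (19): add — endpoints in different components.
Edges rejected before the tree was complete: 4.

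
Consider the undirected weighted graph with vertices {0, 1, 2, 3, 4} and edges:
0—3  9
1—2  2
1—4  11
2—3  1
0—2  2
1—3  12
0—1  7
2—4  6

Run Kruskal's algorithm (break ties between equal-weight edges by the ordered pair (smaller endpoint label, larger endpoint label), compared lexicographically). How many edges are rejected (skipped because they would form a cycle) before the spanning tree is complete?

0

Kruskal: consider edges lightest-first.
2—3 (1): add — endpoints in different components.
0—2 (2): add — endpoints in different components.
1—2 (2): add — endpoints in different components.
2—4 (6): add — endpoints in different components.
Edges rejected before the tree was complete: 0.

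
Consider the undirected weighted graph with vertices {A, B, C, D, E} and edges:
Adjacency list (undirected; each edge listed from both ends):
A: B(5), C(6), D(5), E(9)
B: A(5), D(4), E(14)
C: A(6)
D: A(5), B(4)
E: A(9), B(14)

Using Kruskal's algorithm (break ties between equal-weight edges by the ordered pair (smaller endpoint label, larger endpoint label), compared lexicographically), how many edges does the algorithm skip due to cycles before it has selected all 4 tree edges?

Kruskal's algorithm — process edges by increasing weight (ties by edge label):
B-D (4): add — endpoints in different components.
A-B (5): add — endpoints in different components.
A-D (5): skip — A and D already connected.
A-C (6): add — endpoints in different components.
A-E (9): add — endpoints in different components.
Edges rejected before the tree was complete: 1.

1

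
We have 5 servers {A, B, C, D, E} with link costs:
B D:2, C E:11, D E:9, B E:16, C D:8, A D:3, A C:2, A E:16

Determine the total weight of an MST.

16

Kruskal's algorithm — process edges by increasing weight (ties by edge label):
A C (2): add. Components now {A,C} {B} {D} {E}
B D (2): add. Components now {A,C} {B,D} {E}
A D (3): add. Components now {A,B,C,D} {E}
C D (8): skip — C and D already connected.
D E (9): add. Components now {A,B,C,D,E}
MST edges: A C, B D, A D, D E; total weight 2+2+3+9 = 16.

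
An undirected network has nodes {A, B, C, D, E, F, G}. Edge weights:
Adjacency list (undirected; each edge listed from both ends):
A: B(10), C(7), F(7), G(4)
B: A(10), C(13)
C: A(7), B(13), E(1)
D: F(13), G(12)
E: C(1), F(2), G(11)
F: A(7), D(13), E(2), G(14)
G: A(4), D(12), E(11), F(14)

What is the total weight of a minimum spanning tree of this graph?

Sort edges by weight, then run Kruskal:
C–E (1): add — endpoints in different components.
E–F (2): add — endpoints in different components.
A–G (4): add — endpoints in different components.
A–C (7): add — endpoints in different components.
A–F (7): skip — A and F already connected.
A–B (10): add — endpoints in different components.
E–G (11): skip — E and G already connected.
D–G (12): add — endpoints in different components.
MST edges: C–E, E–F, A–G, A–C, A–B, D–G; total weight 1+2+4+7+10+12 = 36.

36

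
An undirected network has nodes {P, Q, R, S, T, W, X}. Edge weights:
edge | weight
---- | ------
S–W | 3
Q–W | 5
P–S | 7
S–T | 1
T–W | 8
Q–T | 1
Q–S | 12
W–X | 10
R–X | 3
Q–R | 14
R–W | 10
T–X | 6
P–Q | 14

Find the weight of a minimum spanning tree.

21

Prim, starting at P.
Step 1: cheapest edge leaving the tree is P–S (7); add S.
Step 2: cheapest edge leaving the tree is S–T (1); add T.
Step 3: cheapest edge leaving the tree is Q–T (1); add Q.
Step 4: cheapest edge leaving the tree is S–W (3); add W.
Step 5: cheapest edge leaving the tree is T–X (6); add X.
Step 6: cheapest edge leaving the tree is R–X (3); add R.
MST edges: P–S, S–T, Q–T, S–W, T–X, R–X; total weight 7+1+1+3+6+3 = 21.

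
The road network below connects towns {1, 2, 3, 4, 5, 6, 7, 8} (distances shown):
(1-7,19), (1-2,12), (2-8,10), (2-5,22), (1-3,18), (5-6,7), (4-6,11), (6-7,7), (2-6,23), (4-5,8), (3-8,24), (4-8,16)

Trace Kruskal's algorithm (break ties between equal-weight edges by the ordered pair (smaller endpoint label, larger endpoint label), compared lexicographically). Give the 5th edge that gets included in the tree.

1-2

Sort edges by weight, then run Kruskal:
5-6 (7): add — endpoints in different components.
6-7 (7): add — endpoints in different components.
4-5 (8): add — endpoints in different components.
2-8 (10): add — endpoints in different components.
4-6 (11): skip — 4 and 6 already connected.
1-2 (12): add — endpoints in different components.
4-8 (16): add — endpoints in different components.
1-3 (18): add — endpoints in different components.
The 5th edge added is 1-2.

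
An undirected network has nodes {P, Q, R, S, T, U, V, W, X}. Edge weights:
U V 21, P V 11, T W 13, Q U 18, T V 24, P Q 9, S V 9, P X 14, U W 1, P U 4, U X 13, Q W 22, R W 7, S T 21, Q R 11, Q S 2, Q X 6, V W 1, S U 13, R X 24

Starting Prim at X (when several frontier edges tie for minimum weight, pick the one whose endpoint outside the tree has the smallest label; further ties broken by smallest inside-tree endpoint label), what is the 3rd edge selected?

P-Q

Prim, starting at X.
Step 1: cheapest edge leaving the tree is Q X (6); add Q.
Step 2: cheapest edge leaving the tree is Q S (2); add S.
Step 3: cheapest edge leaving the tree is P Q (9); add P.
Step 4: cheapest edge leaving the tree is P U (4); add U.
Step 5: cheapest edge leaving the tree is U W (1); add W.
Step 6: cheapest edge leaving the tree is V W (1); add V.
Step 7: cheapest edge leaving the tree is R W (7); add R.
Step 8: cheapest edge leaving the tree is T W (13); add T.
The 3rd edge added is P Q.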